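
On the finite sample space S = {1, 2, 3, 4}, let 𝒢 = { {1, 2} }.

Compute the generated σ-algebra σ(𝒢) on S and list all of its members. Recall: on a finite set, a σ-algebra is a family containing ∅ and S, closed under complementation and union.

σ(𝒢) = { {}, {1, 2}, {3, 4}, S }

Trace:
Start: 𝒢 ∪ {∅, S} = { {}, {1, 2}, S }.
Step 1 adds 1:
  {3, 4}  = ᶜ of {1, 2}
  [4 total]
After Step 2 the family is unchanged; done.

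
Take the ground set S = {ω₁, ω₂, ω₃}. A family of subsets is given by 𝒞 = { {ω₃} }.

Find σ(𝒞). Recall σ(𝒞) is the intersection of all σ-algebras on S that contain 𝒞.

|σ(𝒞)| = 4.  σ(𝒞) = { {}, {ω₃}, {ω₁,ω₂}, S }

Working:
Begin from { {}, {ω₃}, S } (that is, 𝒞 plus ∅ and S).
Iteration 1: 1 new —
  {ω₁,ω₂}  = {ω₃}ᶜ
  |family| = 4
Iteration 2: closed — nothing new.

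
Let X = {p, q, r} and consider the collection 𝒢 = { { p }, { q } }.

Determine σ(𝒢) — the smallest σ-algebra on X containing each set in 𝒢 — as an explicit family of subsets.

Take S₀ = 𝒢 ∪ {∅, X} = { {  }, { p }, { q }, X }.
Step 1: +3 →
  { p, q }  = { p } ∪ { q }
  { p, r }  = { q }ᶜ
  { q, r }  = { p }ᶜ
  (now 7)
Step 2. New:
  { r }  = { p, q }ᶜ
  (now 8)
After Step 3 the family is unchanged; done.

Therefore σ(𝒢) = { {  }, { p }, { q }, { r }, { p, q }, { p, r }, { q, r }, X } (|σ(𝒢)| = 8).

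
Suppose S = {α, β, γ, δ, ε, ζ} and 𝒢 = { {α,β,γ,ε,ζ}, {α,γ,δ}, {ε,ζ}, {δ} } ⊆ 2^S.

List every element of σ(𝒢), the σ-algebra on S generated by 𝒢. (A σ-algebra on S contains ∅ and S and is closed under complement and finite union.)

Seed the family with 𝒢 together with ∅ and S: { {}, {δ}, {ε,ζ}, {α,γ,δ}, {α,β,γ,ε,ζ}, S }.
Step 1 (4 new):
  {β,ε,ζ}  = ᶜ of {α,γ,δ}
  {δ,ε,ζ}  = {ε,ζ} ∪ {δ}
  {α,β,γ,δ}  = ᶜ of {ε,ζ}
  {α,γ,δ,ε,ζ}  = {α,γ,δ} ∪ {ε,ζ}
  (now 10)
Step 2 (3 new):
  {β}  = ᶜ of {α,γ,δ,ε,ζ}
  {α,β,γ}  = ᶜ of {δ,ε,ζ}
  {β,δ,ε,ζ}  = {β,ε,ζ} ∪ {δ}
  (now 13)
Step 3: 2 new —
  {α,γ}  = ᶜ of {β,δ,ε,ζ}
  {β,δ}  = {δ} ∪ {β}
  (now 15)
Step 4 (1 new):
  {α,γ,ε,ζ}  = ᶜ of {β,δ}
  (now 16)
Step 5: closed — nothing new.

Therefore σ(𝒢) = { {}, {β}, {δ}, {α,γ}, {β,δ}, {ε,ζ}, {α,β,γ}, {α,γ,δ}, {β,ε,ζ}, {δ,ε,ζ}, {α,β,γ,δ}, {α,γ,ε,ζ}, {β,δ,ε,ζ}, {α,β,γ,ε,ζ}, {α,γ,δ,ε,ζ}, S } (|σ(𝒢)| = 16).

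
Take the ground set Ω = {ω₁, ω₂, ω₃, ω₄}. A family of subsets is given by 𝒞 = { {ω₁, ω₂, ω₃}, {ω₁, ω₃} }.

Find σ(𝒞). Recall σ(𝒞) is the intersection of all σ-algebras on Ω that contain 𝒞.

Start: 𝒞 ∪ {∅, Ω} = { {}, {ω₁, ω₃}, {ω₁, ω₂, ω₃}, Ω }.
Step 1 (2 new):
  {ω₄}  = ᶜ of {ω₁, ω₂, ω₃}
  {ω₂, ω₄}  = ᶜ of {ω₁, ω₃}
  (now 6)
Step 2 adds 1:
  {ω₁, ω₃, ω₄}  = {ω₁, ω₃} ∪ {ω₄}
  (now 7)
Step 3: 1 new —
  {ω₂}  = ᶜ of {ω₁, ω₃, ω₄}
  (now 8)
Step 4: stable.

σ(𝒞) = { {}, {ω₂}, {ω₄}, {ω₁, ω₃}, {ω₂, ω₄}, {ω₁, ω₂, ω₃}, {ω₁, ω₃, ω₄}, Ω }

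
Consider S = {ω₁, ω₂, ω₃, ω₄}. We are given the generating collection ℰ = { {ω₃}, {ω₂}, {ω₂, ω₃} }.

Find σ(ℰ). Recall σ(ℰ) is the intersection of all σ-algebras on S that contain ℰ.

|σ(ℰ)| = 8.  σ(ℰ) = { ∅, {ω₂}, {ω₃}, {ω₁, ω₄}, {ω₂, ω₃}, {ω₁, ω₂, ω₄}, {ω₁, ω₃, ω₄}, S }

Trace:
Initial family (5 sets): { ∅, {ω₂}, {ω₃}, {ω₂, ω₃}, S }.
Pass 1. New:
  {ω₁, ω₄}  = {ω₂, ω₃}ᶜ
  {ω₁, ω₂, ω₄}  = {ω₃}ᶜ
  {ω₁, ω₃, ω₄}  = {ω₂}ᶜ
  — 8 sets.
Pass 2 adds nothing — fixpoint reached.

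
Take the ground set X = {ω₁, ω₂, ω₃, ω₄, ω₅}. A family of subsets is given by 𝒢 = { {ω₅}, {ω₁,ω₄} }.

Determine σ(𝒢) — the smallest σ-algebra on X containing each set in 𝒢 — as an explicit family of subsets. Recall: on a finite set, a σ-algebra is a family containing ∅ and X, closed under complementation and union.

σ(𝒢) (8 sets): { ∅, {ω₅}, {ω₁,ω₄}, {ω₂,ω₃}, {ω₁,ω₄,ω₅}, {ω₂,ω₃,ω₅}, {ω₁,ω₂,ω₃,ω₄}, X }

Trace:
Seed the family with 𝒢 together with ∅ and X: { ∅, {ω₅}, {ω₁,ω₄}, X }.
Step 1: 3 new —
  {ω₁,ω₄,ω₅}  = {ω₅} ∪ {ω₁,ω₄}
  {ω₂,ω₃,ω₅}  = ᶜ of {ω₁,ω₄}
  {ω₁,ω₂,ω₃,ω₄}  = ᶜ of {ω₅}
  — 7 sets.
Step 2: +1 →
  {ω₂,ω₃}  = ᶜ of {ω₁,ω₄,ω₅}
  — 8 sets.
After Step 3 the family is unchanged; done.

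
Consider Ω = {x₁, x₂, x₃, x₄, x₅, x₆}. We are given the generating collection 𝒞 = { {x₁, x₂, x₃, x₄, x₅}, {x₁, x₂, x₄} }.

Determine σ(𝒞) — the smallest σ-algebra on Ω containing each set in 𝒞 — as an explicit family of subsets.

Begin from { ∅, {x₁, x₂, x₄}, {x₁, x₂, x₃, x₄, x₅}, Ω } (that is, 𝒞 plus ∅ and Ω).
Step 1. New:
  {x₆}  = Ω∖{x₁, x₂, x₃, x₄, x₅}
  {x₃, x₅, x₆}  = Ω∖{x₁, x₂, x₄}
  (now 6)
Step 2: 1 new —
  {x₁, x₂, x₄, x₆}  = {x₁, x₂, x₄} ∪ {x₆}
  (now 7)
Step 3. New:
  {x₃, x₅}  = Ω∖{x₁, x₂, x₄, x₆}
  (now 8)
Step 4: stable.

Hence σ(𝒞) has 8 members: { ∅, {x₆}, {x₃, x₅}, {x₁, x₂, x₄}, {x₃, x₅, x₆}, {x₁, x₂, x₄, x₆}, {x₁, x₂, x₃, x₄, x₅}, Ω }.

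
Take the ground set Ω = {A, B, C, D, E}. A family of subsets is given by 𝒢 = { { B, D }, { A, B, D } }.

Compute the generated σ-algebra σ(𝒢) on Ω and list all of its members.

|σ(𝒢)| = 8.  σ(𝒢) = { ∅, { A }, { B, D }, { C, E }, { A, B, D }, { A, C, E }, { B, C, D, E }, Ω }

Working:
Take S₀ = 𝒢 ∪ {∅, Ω} = { ∅, { B, D }, { A, B, D }, Ω }.
Iteration 1: 2 new —
  { C, E }  = Ω∖{ A, B, D }
  { A, C, E }  = Ω∖{ B, D }
Iteration 2. New:
  { B, C, D, E }  = { C, E } ∪ { B, D }
Iteration 3 (1 new):
  { A }  = Ω∖{ B, C, D, E }
Iteration 4: closed — nothing new.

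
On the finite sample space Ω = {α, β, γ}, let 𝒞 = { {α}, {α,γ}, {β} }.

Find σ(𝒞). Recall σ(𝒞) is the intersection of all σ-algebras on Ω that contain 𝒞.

|σ(𝒞)| = 8.  σ(𝒞) = { ∅, {α}, {β}, {γ}, {α,β}, {α,γ}, {β,γ}, Ω }

Working:
Seed the family with 𝒞 together with ∅ and Ω: { ∅, {α}, {β}, {α,γ}, Ω }.
Step 1: 2 new —
  {α,β}  = {β} ∪ {α}
  {β,γ}  = Ω∖{α}
  — 7 sets.
Step 2: +1 →
  {γ}  = Ω∖{α,β}
  — 8 sets.
Step 3 adds nothing — fixpoint reached.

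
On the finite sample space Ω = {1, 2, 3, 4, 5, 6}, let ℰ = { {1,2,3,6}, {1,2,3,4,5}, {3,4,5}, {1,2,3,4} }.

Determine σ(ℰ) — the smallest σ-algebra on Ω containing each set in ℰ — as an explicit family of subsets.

Initial family (6 sets): { ∅, {3,4,5}, {1,2,3,4}, {1,2,3,6}, {1,2,3,4,5}, Ω }.
Pass 1: +5 →
  {6}  = Ω∖{1,2,3,4,5}
  {4,5}  = Ω∖{1,2,3,6}
  {5,6}  = Ω∖{1,2,3,4}
  {1,2,6}  = Ω∖{3,4,5}
  {1,2,3,4,6}  = {1,2,3,4} ∪ {1,2,3,6}
  — 11 sets.
Pass 2 adds 6:
  {5}  = Ω∖{1,2,3,4,6}
  {4,5,6}  = {5,6} ∪ {4,5}
  {1,2,5,6}  = {5,6} ∪ {1,2,6}
  {3,4,5,6}  = {3,4,5} ∪ {5,6}
  {1,2,3,5,6}  = {5,6} ∪ {1,2,3,6}
  {1,2,4,5,6}  = {4,5} ∪ {1,2,6}
  — 17 sets.
Pass 3 adds 5:
  {3}  = Ω∖{1,2,4,5,6}
  {4}  = Ω∖{1,2,3,5,6}
  {1,2}  = Ω∖{3,4,5,6}
  {3,4}  = Ω∖{1,2,5,6}
  {1,2,3}  = Ω∖{4,5,6}
  — 22 sets.
Pass 4: +10 →
  {3,5}  = {5} ∪ {3}
  {3,6}  = {6} ∪ {3}
  {4,6}  = {6} ∪ {4}
  {1,2,4}  = {1,2} ∪ {4}
  {1,2,5}  = {1,2} ∪ {5}
  {3,4,6}  = {3,4} ∪ {6}
  {3,5,6}  = {5,6} ∪ {3}
  {1,2,3,5}  = {1,2,3} ∪ {5}
  {1,2,4,5}  = {1,2} ∪ {4,5}
  {1,2,4,6}  = {4} ∪ {1,2,6}
  — 32 sets.
Pass 5: stable.

σ(ℰ) = { ∅, {3}, {4}, {5}, {6}, {1,2}, {3,4}, {3,5}, {3,6}, {4,5}, {4,6}, {5,6}, {1,2,3}, {1,2,4}, {1,2,5}, {1,2,6}, {3,4,5}, {3,4,6}, {3,5,6}, {4,5,6}, {1,2,3,4}, {1,2,3,5}, {1,2,3,6}, {1,2,4,5}, {1,2,4,6}, {1,2,5,6}, {3,4,5,6}, {1,2,3,4,5}, {1,2,3,4,6}, {1,2,3,5,6}, {1,2,4,5,6}, Ω }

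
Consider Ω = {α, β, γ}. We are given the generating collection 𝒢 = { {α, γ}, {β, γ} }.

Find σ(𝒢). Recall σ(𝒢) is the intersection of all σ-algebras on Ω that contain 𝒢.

σ(𝒢) = { {}, {α}, {β}, {γ}, {α, β}, {α, γ}, {β, γ}, Ω }

Check:
Start: 𝒢 ∪ {∅, Ω} = { {}, {α, γ}, {β, γ}, Ω }.
Step 1: +2 →
  {α}  = ᶜ of {β, γ}
  {β}  = ᶜ of {α, γ}
  |family| = 6
Step 2: +1 →
  {α, β}  = {β} ∪ {α}
  |family| = 7
Step 3 (1 new):
  {γ}  = ᶜ of {α, β}
  |family| = 8
Step 4: stable.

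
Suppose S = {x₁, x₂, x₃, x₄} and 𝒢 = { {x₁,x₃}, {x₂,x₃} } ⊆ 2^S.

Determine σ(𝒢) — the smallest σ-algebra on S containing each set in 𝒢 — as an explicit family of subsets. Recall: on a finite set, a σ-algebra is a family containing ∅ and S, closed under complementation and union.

Start: 𝒢 ∪ {∅, S} = { {}, {x₁,x₃}, {x₂,x₃}, S }.
Round 1: 3 new —
  {x₁,x₄}  = {x₂,x₃}ᶜ
  {x₂,x₄}  = {x₁,x₃}ᶜ
  {x₁,x₂,x₃}  = {x₁,x₃} ∪ {x₂,x₃}
  [7 total]
Round 2: +4 →
  {x₄}  = {x₁,x₂,x₃}ᶜ
  {x₁,x₂,x₄}  = {x₁,x₄} ∪ {x₂,x₄}
  {x₁,x₃,x₄}  = {x₁,x₄} ∪ {x₁,x₃}
  {x₂,x₃,x₄}  = {x₂,x₃} ∪ {x₂,x₄}
  [11 total]
Round 3 (3 new):
  {x₁}  = {x₂,x₃,x₄}ᶜ
  {x₂}  = {x₁,x₃,x₄}ᶜ
  {x₃}  = {x₁,x₂,x₄}ᶜ
  [14 total]
Round 4 adds 2:
  {x₁,x₂}  = {x₂} ∪ {x₁}
  {x₃,x₄}  = {x₃} ∪ {x₄}
  [16 total]
Round 5: closed — nothing new.

Hence σ(𝒢) has 16 members: { {}, {x₁}, {x₂}, {x₃}, {x₄}, {x₁,x₂}, {x₁,x₃}, {x₁,x₄}, {x₂,x₃}, {x₂,x₄}, {x₃,x₄}, {x₁,x₂,x₃}, {x₁,x₂,x₄}, {x₁,x₃,x₄}, {x₂,x₃,x₄}, S }.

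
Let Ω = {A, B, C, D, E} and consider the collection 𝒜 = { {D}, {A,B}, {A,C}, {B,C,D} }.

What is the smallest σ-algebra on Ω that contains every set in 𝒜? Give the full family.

Begin from { {}, {D}, {A,B}, {A,C}, {B,C,D}, Ω } (that is, 𝒜 plus ∅ and Ω).
Step 1: 8 new —
  {A,E}  = {B,C,D}ᶜ
  {A,B,C}  = {A,B} ∪ {A,C}
  {A,B,D}  = {A,B} ∪ {D}
  {A,C,D}  = {A,C} ∪ {D}
  {B,D,E}  = {A,C}ᶜ
  {C,D,E}  = {A,B}ᶜ
  {A,B,C,D}  = {B,C,D} ∪ {A,B}
  {A,B,C,E}  = {D}ᶜ
  (now 14)
Step 2 (10 new):
  {E}  = {A,B,C,D}ᶜ
  {B,E}  = {A,C,D}ᶜ
  {C,E}  = {A,B,D}ᶜ
  {D,E}  = {A,B,C}ᶜ
  {A,B,E}  = {A,B} ∪ {A,E}
  {A,C,E}  = {A,C} ∪ {A,E}
  {A,D,E}  = {A,E} ∪ {D}
  {A,B,D,E}  = {A,B} ∪ {B,D,E}
  {A,C,D,E}  = {C,D,E} ∪ {A,C,D}
  {B,C,D,E}  = {C,D,E} ∪ {B,C,D}
  (now 24)
Step 3 (7 new):
  {A}  = {B,C,D,E}ᶜ
  {B}  = {A,C,D,E}ᶜ
  {C}  = {A,B,D,E}ᶜ
  {B,C}  = {A,D,E}ᶜ
  {B,D}  = {A,C,E}ᶜ
  {C,D}  = {A,B,E}ᶜ
  {B,C,E}  = {B,E} ∪ {C,E}
  (now 31)
Step 4: 1 new —
  {A,D}  = {B,C,E}ᶜ
  (now 32)
Step 5 adds nothing — fixpoint reached.

Therefore σ(𝒜) = { {}, {A}, {B}, {C}, {D}, {E}, {A,B}, {A,C}, {A,D}, {A,E}, {B,C}, {B,D}, {B,E}, {C,D}, {C,E}, {D,E}, {A,B,C}, {A,B,D}, {A,B,E}, {A,C,D}, {A,C,E}, {A,D,E}, {B,C,D}, {B,C,E}, {B,D,E}, {C,D,E}, {A,B,C,D}, {A,B,C,E}, {A,B,D,E}, {A,C,D,E}, {B,C,D,E}, Ω } (|σ(𝒜)| = 32).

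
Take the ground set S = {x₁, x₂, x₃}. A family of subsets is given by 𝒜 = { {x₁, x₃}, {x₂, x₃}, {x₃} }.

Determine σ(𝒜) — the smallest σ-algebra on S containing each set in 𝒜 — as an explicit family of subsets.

|σ(𝒜)| = 8.  σ(𝒜) = { {}, {x₁}, {x₂}, {x₃}, {x₁, x₂}, {x₁, x₃}, {x₂, x₃}, S }

Working:
Start: 𝒜 ∪ {∅, S} = { {}, {x₃}, {x₁, x₃}, {x₂, x₃}, S }.
Round 1. New:
  {x₁}  = {x₂, x₃}ᶜ
  {x₂}  = {x₁, x₃}ᶜ
  {x₁, x₂}  = {x₃}ᶜ
  — 8 sets.
Round 2 adds nothing — fixpoint reached.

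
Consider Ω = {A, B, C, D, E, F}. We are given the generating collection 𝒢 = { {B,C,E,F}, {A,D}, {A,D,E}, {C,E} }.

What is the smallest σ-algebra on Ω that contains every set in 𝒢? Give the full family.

σ(𝒢) = { {}, {C}, {E}, {A,D}, {B,F}, {C,E}, {A,C,D}, {A,D,E}, {B,C,F}, {B,E,F}, {A,B,D,F}, {A,C,D,E}, {B,C,E,F}, {A,B,C,D,F}, {A,B,D,E,F}, Ω }

Check:
Initial family (6 sets): { {}, {A,D}, {C,E}, {A,D,E}, {B,C,E,F}, Ω }.
Round 1. New:
  {B,C,F}  = Ω∖{A,D,E}
  {A,B,D,F}  = Ω∖{C,E}
  {A,C,D,E}  = {A,D,E} ∪ {C,E}
  |family| = 9
Round 2: +3 →
  {B,F}  = Ω∖{A,C,D,E}
  {A,B,C,D,F}  = {A,B,D,F} ∪ {B,C,F}
  {A,B,D,E,F}  = {A,D,E} ∪ {A,B,D,F}
  |family| = 12
Round 3 (2 new):
  {C}  = Ω∖{A,B,D,E,F}
  {E}  = Ω∖{A,B,C,D,F}
  |family| = 14
Round 4: +2 →
  {A,C,D}  = {C} ∪ {A,D}
  {B,E,F}  = {B,F} ∪ {E}
  |family| = 16
Round 5: stable.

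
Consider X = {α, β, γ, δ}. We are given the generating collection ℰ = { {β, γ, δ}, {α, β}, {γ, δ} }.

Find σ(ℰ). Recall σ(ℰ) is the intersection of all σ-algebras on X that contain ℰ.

σ(ℰ) (8 sets): { {}, {α}, {β}, {α, β}, {γ, δ}, {α, γ, δ}, {β, γ, δ}, X }

Check:
Take S₀ = ℰ ∪ {∅, X} = { {}, {α, β}, {γ, δ}, {β, γ, δ}, X }.
Step 1: 1 new —
  {α}  = complement {β, γ, δ}
  (now 6)
Step 2 adds 1:
  {α, γ, δ}  = {γ, δ} ∪ {α}
  (now 7)
Step 3 adds 1:
  {β}  = complement {α, γ, δ}
  (now 8)
Step 4: no new sets; the family is a σ-algebra.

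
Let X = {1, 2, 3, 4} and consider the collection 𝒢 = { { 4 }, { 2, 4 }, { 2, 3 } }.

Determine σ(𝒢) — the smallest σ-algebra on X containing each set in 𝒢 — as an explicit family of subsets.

Answer: σ(𝒢) = { {  }, { 1 }, { 2 }, { 3 }, { 4 }, { 1, 2 }, { 1, 3 }, { 1, 4 }, { 2, 3 }, { 2, 4 }, { 3, 4 }, { 1, 2, 3 }, { 1, 2, 4 }, { 1, 3, 4 }, { 2, 3, 4 }, X }

Trace:
Initial family (5 sets): { {  }, { 4 }, { 2, 3 }, { 2, 4 }, X }.
Pass 1: 4 new —
  { 1, 3 }  = complement { 2, 4 }
  { 1, 4 }  = complement { 2, 3 }
  { 1, 2, 3 }  = complement { 4 }
  { 2, 3, 4 }  = { 2, 3 } ∪ { 4 }
  (now 9)
Pass 2: +3 →
  { 1 }  = complement { 2, 3, 4 }
  { 1, 2, 4 }  = { 1, 4 } ∪ { 2, 4 }
  { 1, 3, 4 }  = { 1, 4 } ∪ { 1, 3 }
  (now 12)
Pass 3 adds 2:
  { 2 }  = complement { 1, 3, 4 }
  { 3 }  = complement { 1, 2, 4 }
  (now 14)
Pass 4 adds 2:
  { 1, 2 }  = { 2 } ∪ { 1 }
  { 3, 4 }  = { 3 } ∪ { 4 }
  (now 16)
After Pass 5 the family is unchanged; done.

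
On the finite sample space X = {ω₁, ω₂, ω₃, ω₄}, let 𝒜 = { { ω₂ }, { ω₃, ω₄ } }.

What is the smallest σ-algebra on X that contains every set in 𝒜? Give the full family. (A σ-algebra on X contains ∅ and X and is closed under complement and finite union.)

Seed the family with 𝒜 together with ∅ and X: { {  }, { ω₂ }, { ω₃, ω₄ }, X }.
Step 1: +3 →
  { ω₁, ω₂ }  = X∖{ ω₃, ω₄ }
  { ω₁, ω₃, ω₄ }  = X∖{ ω₂ }
  { ω₂, ω₃, ω₄ }  = { ω₂ } ∪ { ω₃, ω₄ }
  [7 total]
Step 2 (1 new):
  { ω₁ }  = X∖{ ω₂, ω₃, ω₄ }
  [8 total]
Step 3: closed — nothing new.

Therefore σ(𝒜) = { {  }, { ω₁ }, { ω₂ }, { ω₁, ω₂ }, { ω₃, ω₄ }, { ω₁, ω₃, ω₄ }, { ω₂, ω₃, ω₄ }, X } (|σ(𝒜)| = 8).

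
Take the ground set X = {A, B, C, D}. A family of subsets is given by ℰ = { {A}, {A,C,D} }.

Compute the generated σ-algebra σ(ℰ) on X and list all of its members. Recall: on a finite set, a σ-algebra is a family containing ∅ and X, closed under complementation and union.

σ(ℰ) (8 sets): { {}, {A}, {B}, {A,B}, {C,D}, {A,C,D}, {B,C,D}, X }

Check:
Start: ℰ ∪ {∅, X} = { {}, {A}, {A,C,D}, X }.
Pass 1: +2 →
  {B}  = ᶜ of {A,C,D}
  {B,C,D}  = ᶜ of {A}
  — 6 sets.
Pass 2: +1 →
  {A,B}  = {B} ∪ {A}
  — 7 sets.
Pass 3. New:
  {C,D}  = ᶜ of {A,B}
  — 8 sets.
After Pass 4 the family is unchanged; done.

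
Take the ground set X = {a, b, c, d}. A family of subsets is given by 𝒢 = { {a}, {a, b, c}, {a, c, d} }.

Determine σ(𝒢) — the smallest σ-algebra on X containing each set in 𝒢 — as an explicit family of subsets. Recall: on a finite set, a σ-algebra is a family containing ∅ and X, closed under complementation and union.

Initial family (5 sets): { {}, {a}, {a, b, c}, {a, c, d}, X }.
Pass 1 (3 new):
  {b}  = {a, c, d}ᶜ
  {d}  = {a, b, c}ᶜ
  {b, c, d}  = {a}ᶜ
  — 8 sets.
Pass 2 (3 new):
  {a, b}  = {b} ∪ {a}
  {a, d}  = {d} ∪ {a}
  {b, d}  = {d} ∪ {b}
  — 11 sets.
Pass 3. New:
  {a, c}  = {b, d}ᶜ
  {b, c}  = {a, d}ᶜ
  {c, d}  = {a, b}ᶜ
  {a, b, d}  = {a, d} ∪ {a, b}
  — 15 sets.
Pass 4: 1 new —
  {c}  = {a, b, d}ᶜ
  — 16 sets.
Pass 5: already closed under ᶜ and ∪.

σ(𝒢) = { {}, {a}, {b}, {c}, {d}, {a, b}, {a, c}, {a, d}, {b, c}, {b, d}, {c, d}, {a, b, c}, {a, b, d}, {a, c, d}, {b, c, d}, X }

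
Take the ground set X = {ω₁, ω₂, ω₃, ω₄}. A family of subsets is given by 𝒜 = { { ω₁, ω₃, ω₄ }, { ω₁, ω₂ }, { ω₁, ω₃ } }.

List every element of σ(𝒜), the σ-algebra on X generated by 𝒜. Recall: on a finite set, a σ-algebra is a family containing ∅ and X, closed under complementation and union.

|σ(𝒜)| = 16.  σ(𝒜) = { {  }, { ω₁ }, { ω₂ }, { ω₃ }, { ω₄ }, { ω₁, ω₂ }, { ω₁, ω₃ }, { ω₁, ω₄ }, { ω₂, ω₃ }, { ω₂, ω₄ }, { ω₃, ω₄ }, { ω₁, ω₂, ω₃ }, { ω₁, ω₂, ω₄ }, { ω₁, ω₃, ω₄ }, { ω₂, ω₃, ω₄ }, X }

Working:
Initial family (5 sets): { {  }, { ω₁, ω₂ }, { ω₁, ω₃ }, { ω₁, ω₃, ω₄ }, X }.
Pass 1 (4 new):
  { ω₂ }  = complement { ω₁, ω₃, ω₄ }
  { ω₂, ω₄ }  = complement { ω₁, ω₃ }
  { ω₃, ω₄ }  = complement { ω₁, ω₂ }
  { ω₁, ω₂, ω₃ }  = { ω₁, ω₂ } ∪ { ω₁, ω₃ }
Pass 2 (3 new):
  { ω₄ }  = complement { ω₁, ω₂, ω₃ }
  { ω₁, ω₂, ω₄ }  = { ω₁, ω₂ } ∪ { ω₂, ω₄ }
  { ω₂, ω₃, ω₄ }  = { ω₃, ω₄ } ∪ { ω₂ }
Pass 3: 2 new —
  { ω₁ }  = complement { ω₂, ω₃, ω₄ }
  { ω₃ }  = complement { ω₁, ω₂, ω₄ }
Pass 4: 2 new —
  { ω₁, ω₄ }  = { ω₄ } ∪ { ω₁ }
  { ω₂, ω₃ }  = { ω₃ } ∪ { ω₂ }
Pass 5: stable.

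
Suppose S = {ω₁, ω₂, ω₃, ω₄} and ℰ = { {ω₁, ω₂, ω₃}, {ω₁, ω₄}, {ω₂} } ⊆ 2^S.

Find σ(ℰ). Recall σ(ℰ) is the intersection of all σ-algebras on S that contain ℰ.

|σ(ℰ)| = 16.  σ(ℰ) = { {}, {ω₁}, {ω₂}, {ω₃}, {ω₄}, {ω₁, ω₂}, {ω₁, ω₃}, {ω₁, ω₄}, {ω₂, ω₃}, {ω₂, ω₄}, {ω₃, ω₄}, {ω₁, ω₂, ω₃}, {ω₁, ω₂, ω₄}, {ω₁, ω₃, ω₄}, {ω₂, ω₃, ω₄}, S }

Derivation:
Initial family (5 sets): { {}, {ω₂}, {ω₁, ω₄}, {ω₁, ω₂, ω₃}, S }.
Pass 1 adds 4:
  {ω₄}  = ᶜ of {ω₁, ω₂, ω₃}
  {ω₂, ω₃}  = ᶜ of {ω₁, ω₄}
  {ω₁, ω₂, ω₄}  = {ω₁, ω₄} ∪ {ω₂}
  {ω₁, ω₃, ω₄}  = ᶜ of {ω₂}
  (now 9)
Pass 2: +3 →
  {ω₃}  = ᶜ of {ω₁, ω₂, ω₄}
  {ω₂, ω₄}  = {ω₂} ∪ {ω₄}
  {ω₂, ω₃, ω₄}  = {ω₂, ω₃} ∪ {ω₄}
  (now 12)
Pass 3 adds 3:
  {ω₁}  = ᶜ of {ω₂, ω₃, ω₄}
  {ω₁, ω₃}  = ᶜ of {ω₂, ω₄}
  {ω₃, ω₄}  = {ω₃} ∪ {ω₄}
  (now 15)
Pass 4 adds 1:
  {ω₁, ω₂}  = ᶜ of {ω₃, ω₄}
  (now 16)
Pass 5: closed — nothing new.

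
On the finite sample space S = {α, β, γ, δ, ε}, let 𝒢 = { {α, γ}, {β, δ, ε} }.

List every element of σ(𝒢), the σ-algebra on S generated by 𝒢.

σ(𝒢) (4 sets): { ∅, {α, γ}, {β, δ, ε}, S }

Working:
Initial family (4 sets): { ∅, {α, γ}, {β, δ, ε}, S }.
After Step 1 the family is unchanged; done.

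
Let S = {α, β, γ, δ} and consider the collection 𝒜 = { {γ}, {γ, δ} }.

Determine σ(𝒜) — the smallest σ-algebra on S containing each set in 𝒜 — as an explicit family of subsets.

Seed the family with 𝒜 together with ∅ and S: { {}, {γ}, {γ, δ}, S }.
Iteration 1: 2 new —
  {α, β}  = S∖{γ, δ}
  {α, β, δ}  = S∖{γ}
  [6 total]
Iteration 2 (1 new):
  {α, β, γ}  = {γ} ∪ {α, β}
  [7 total]
Iteration 3: +1 →
  {δ}  = S∖{α, β, γ}
  [8 total]
Iteration 4: stable.

Therefore σ(𝒜) = { {}, {γ}, {δ}, {α, β}, {γ, δ}, {α, β, γ}, {α, β, δ}, S } (|σ(𝒜)| = 8).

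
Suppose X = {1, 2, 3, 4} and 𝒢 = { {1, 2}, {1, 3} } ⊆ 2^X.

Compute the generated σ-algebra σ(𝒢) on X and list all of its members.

Take S₀ = 𝒢 ∪ {∅, X} = { ∅, {1, 2}, {1, 3}, X }.
Iteration 1: 3 new —
  {2, 4}  = complement {1, 3}
  {3, 4}  = complement {1, 2}
  {1, 2, 3}  = {1, 2} ∪ {1, 3}
  (now 7)
Iteration 2. New:
  {4}  = complement {1, 2, 3}
  {1, 2, 4}  = {1, 2} ∪ {2, 4}
  {1, 3, 4}  = {3, 4} ∪ {1, 3}
  {2, 3, 4}  = {3, 4} ∪ {2, 4}
  (now 11)
Iteration 3 (3 new):
  {1}  = complement {2, 3, 4}
  {2}  = complement {1, 3, 4}
  {3}  = complement {1, 2, 4}
  (now 14)
Iteration 4: +2 →
  {1, 4}  = {4} ∪ {1}
  {2, 3}  = {3} ∪ {2}
  (now 16)
Iteration 5: closed — nothing new.

Hence σ(𝒢) has 16 members: { ∅, {1}, {2}, {3}, {4}, {1, 2}, {1, 3}, {1, 4}, {2, 3}, {2, 4}, {3, 4}, {1, 2, 3}, {1, 2, 4}, {1, 3, 4}, {2, 3, 4}, X }.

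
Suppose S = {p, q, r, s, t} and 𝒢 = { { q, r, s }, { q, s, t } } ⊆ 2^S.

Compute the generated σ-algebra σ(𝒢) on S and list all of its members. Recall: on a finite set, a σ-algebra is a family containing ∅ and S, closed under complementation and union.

σ(𝒢) = { ∅, { p }, { r }, { t }, { p, r }, { p, t }, { q, s }, { r, t }, { p, q, s }, { p, r, t }, { q, r, s }, { q, s, t }, { p, q, r, s }, { p, q, s, t }, { q, r, s, t }, S }

Working:
Begin from { ∅, { q, r, s }, { q, s, t }, S } (that is, 𝒢 plus ∅ and S).
Pass 1 adds 3:
  { p, r }  = { q, s, t }ᶜ
  { p, t }  = { q, r, s }ᶜ
  { q, r, s, t }  = { q, r, s } ∪ { q, s, t }
  [7 total]
Pass 2 (4 new):
  { p }  = { q, r, s, t }ᶜ
  { p, r, t }  = { p, r } ∪ { p, t }
  { p, q, r, s }  = { q, r, s } ∪ { p, r }
  { p, q, s, t }  = { p, t } ∪ { q, s, t }
  [11 total]
Pass 3: +3 →
  { r }  = { p, q, s, t }ᶜ
  { t }  = { p, q, r, s }ᶜ
  { q, s }  = { p, r, t }ᶜ
  [14 total]
Pass 4 (2 new):
  { r, t }  = { r } ∪ { t }
  { p, q, s }  = { q, s } ∪ { p }
  [16 total]
Pass 5: no new sets; the family is a σ-algebra.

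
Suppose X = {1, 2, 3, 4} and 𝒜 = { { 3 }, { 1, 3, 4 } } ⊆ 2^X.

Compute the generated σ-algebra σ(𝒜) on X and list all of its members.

Answer: σ(𝒜) = { {}, { 2 }, { 3 }, { 1, 4 }, { 2, 3 }, { 1, 2, 4 }, { 1, 3, 4 }, X }

Check:
Take S₀ = 𝒜 ∪ {∅, X} = { {}, { 3 }, { 1, 3, 4 }, X }.
Step 1 (2 new):
  { 2 }  = complement { 1, 3, 4 }
  { 1, 2, 4 }  = complement { 3 }
  — 6 sets.
Step 2 adds 1:
  { 2, 3 }  = { 3 } ∪ { 2 }
  — 7 sets.
Step 3: +1 →
  { 1, 4 }  = complement { 2, 3 }
  — 8 sets.
Step 4 adds nothing — fixpoint reached.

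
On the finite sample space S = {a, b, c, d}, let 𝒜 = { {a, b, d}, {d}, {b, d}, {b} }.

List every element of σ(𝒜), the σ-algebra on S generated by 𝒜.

Take S₀ = 𝒜 ∪ {∅, S} = { ∅, {b}, {d}, {b, d}, {a, b, d}, S }.
Step 1 (4 new):
  {c}  = ᶜ of {a, b, d}
  {a, c}  = ᶜ of {b, d}
  {a, b, c}  = ᶜ of {d}
  {a, c, d}  = ᶜ of {b}
  (now 10)
Step 2 adds 3:
  {b, c}  = {b} ∪ {c}
  {c, d}  = {c} ∪ {d}
  {b, c, d}  = {c} ∪ {b, d}
  (now 13)
Step 3. New:
  {a}  = ᶜ of {b, c, d}
  {a, b}  = ᶜ of {c, d}
  {a, d}  = ᶜ of {b, c}
  (now 16)
Step 4: already closed under ᶜ and ∪.

Therefore σ(𝒜) = { ∅, {a}, {b}, {c}, {d}, {a, b}, {a, c}, {a, d}, {b, c}, {b, d}, {c, d}, {a, b, c}, {a, b, d}, {a, c, d}, {b, c, d}, S } (|σ(𝒜)| = 16).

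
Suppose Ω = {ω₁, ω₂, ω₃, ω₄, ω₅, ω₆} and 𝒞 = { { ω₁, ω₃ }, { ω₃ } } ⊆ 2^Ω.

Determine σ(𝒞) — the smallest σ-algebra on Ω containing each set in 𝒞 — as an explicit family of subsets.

Answer: σ(𝒞) = { {}, { ω₁ }, { ω₃ }, { ω₁, ω₃ }, { ω₂, ω₄, ω₅, ω₆ }, { ω₁, ω₂, ω₄, ω₅, ω₆ }, { ω₂, ω₃, ω₄, ω₅, ω₆ }, Ω }

Working:
Start: 𝒞 ∪ {∅, Ω} = { {}, { ω₃ }, { ω₁, ω₃ }, Ω }.
Round 1 adds 2:
  { ω₂, ω₄, ω₅, ω₆ }  = ᶜ of { ω₁, ω₃ }
  { ω₁, ω₂, ω₄, ω₅, ω₆ }  = ᶜ of { ω₃ }
  (now 6)
Round 2. New:
  { ω₂, ω₃, ω₄, ω₅, ω₆ }  = { ω₃ } ∪ { ω₂, ω₄, ω₅, ω₆ }
  (now 7)
Round 3: 1 new —
  { ω₁ }  = ᶜ of { ω₂, ω₃, ω₄, ω₅, ω₆ }
  (now 8)
Round 4: stable.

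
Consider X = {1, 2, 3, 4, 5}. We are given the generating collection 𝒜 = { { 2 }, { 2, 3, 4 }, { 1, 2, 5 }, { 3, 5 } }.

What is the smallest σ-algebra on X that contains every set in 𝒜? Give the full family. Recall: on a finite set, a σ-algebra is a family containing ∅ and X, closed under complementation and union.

Take S₀ = 𝒜 ∪ {∅, X} = { ∅, { 2 }, { 3, 5 }, { 1, 2, 5 }, { 2, 3, 4 }, X }.
Round 1 (7 new):
  { 1, 5 }  = { 2, 3, 4 }ᶜ
  { 3, 4 }  = { 1, 2, 5 }ᶜ
  { 1, 2, 4 }  = { 3, 5 }ᶜ
  { 2, 3, 5 }  = { 3, 5 } ∪ { 2 }
  { 1, 2, 3, 5 }  = { 1, 2, 5 } ∪ { 3, 5 }
  { 1, 3, 4, 5 }  = { 2 }ᶜ
  { 2, 3, 4, 5 }  = { 2, 3, 4 } ∪ { 3, 5 }
  (now 13)
Round 2 adds 7:
  { 1 }  = { 2, 3, 4, 5 }ᶜ
  { 4 }  = { 1, 2, 3, 5 }ᶜ
  { 1, 4 }  = { 2, 3, 5 }ᶜ
  { 1, 3, 5 }  = { 1, 5 } ∪ { 3, 5 }
  { 3, 4, 5 }  = { 3, 4 } ∪ { 3, 5 }
  { 1, 2, 3, 4 }  = { 3, 4 } ∪ { 1, 2, 4 }
  { 1, 2, 4, 5 }  = { 1, 2, 4 } ∪ { 1, 2, 5 }
  (now 20)
Round 3: 6 new —
  { 3 }  = { 1, 2, 4, 5 }ᶜ
  { 5 }  = { 1, 2, 3, 4 }ᶜ
  { 1, 2 }  = { 3, 4, 5 }ᶜ
  { 2, 4 }  = { 1, 3, 5 }ᶜ
  { 1, 3, 4 }  = { 3, 4 } ∪ { 1, 4 }
  { 1, 4, 5 }  = { 1, 4 } ∪ { 1, 5 }
  (now 26)
Round 4 (6 new):
  { 1, 3 }  = { 3 } ∪ { 1 }
  { 2, 3 }  = { 1, 4, 5 }ᶜ
  { 2, 5 }  = { 1, 3, 4 }ᶜ
  { 4, 5 }  = { 5 } ∪ { 4 }
  { 1, 2, 3 }  = { 1, 2 } ∪ { 3 }
  { 2, 4, 5 }  = { 5 } ∪ { 2, 4 }
  (now 32)
Round 5: already closed under ᶜ and ∪.

|σ(𝒜)| = 32.  σ(𝒜) = { ∅, { 1 }, { 2 }, { 3 }, { 4 }, { 5 }, { 1, 2 }, { 1, 3 }, { 1, 4 }, { 1, 5 }, { 2, 3 }, { 2, 4 }, { 2, 5 }, { 3, 4 }, { 3, 5 }, { 4, 5 }, { 1, 2, 3 }, { 1, 2, 4 }, { 1, 2, 5 }, { 1, 3, 4 }, { 1, 3, 5 }, { 1, 4, 5 }, { 2, 3, 4 }, { 2, 3, 5 }, { 2, 4, 5 }, { 3, 4, 5 }, { 1, 2, 3, 4 }, { 1, 2, 3, 5 }, { 1, 2, 4, 5 }, { 1, 3, 4, 5 }, { 2, 3, 4, 5 }, X }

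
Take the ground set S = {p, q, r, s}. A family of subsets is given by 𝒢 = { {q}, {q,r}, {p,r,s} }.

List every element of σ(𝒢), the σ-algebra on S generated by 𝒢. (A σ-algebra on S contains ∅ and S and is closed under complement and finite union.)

σ(𝒢) = { {}, {q}, {r}, {p,s}, {q,r}, {p,q,s}, {p,r,s}, S }

Check:
Take S₀ = 𝒢 ∪ {∅, S} = { {}, {q}, {q,r}, {p,r,s}, S }.
Round 1: 1 new —
  {p,s}  = complement {q,r}
  |family| = 6
Round 2 adds 1:
  {p,q,s}  = {q} ∪ {p,s}
  |family| = 7
Round 3: +1 →
  {r}  = complement {p,q,s}
  |family| = 8
Round 4: closed — nothing new.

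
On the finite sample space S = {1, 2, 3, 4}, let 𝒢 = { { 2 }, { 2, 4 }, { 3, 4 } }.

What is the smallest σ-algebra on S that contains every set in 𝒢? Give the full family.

Seed the family with 𝒢 together with ∅ and S: { {}, { 2 }, { 2, 4 }, { 3, 4 }, S }.
Iteration 1 adds 4:
  { 1, 2 }  = complement { 3, 4 }
  { 1, 3 }  = complement { 2, 4 }
  { 1, 3, 4 }  = complement { 2 }
  { 2, 3, 4 }  = { 3, 4 } ∪ { 2 }
  |family| = 9
Iteration 2 (3 new):
  { 1 }  = complement { 2, 3, 4 }
  { 1, 2, 3 }  = { 1, 2 } ∪ { 1, 3 }
  { 1, 2, 4 }  = { 1, 2 } ∪ { 2, 4 }
  |family| = 12
Iteration 3 (2 new):
  { 3 }  = complement { 1, 2, 4 }
  { 4 }  = complement { 1, 2, 3 }
  |family| = 14
Iteration 4. New:
  { 1, 4 }  = { 4 } ∪ { 1 }
  { 2, 3 }  = { 3 } ∪ { 2 }
  |family| = 16
Iteration 5: closed — nothing new.

|σ(𝒢)| = 16.  σ(𝒢) = { {}, { 1 }, { 2 }, { 3 }, { 4 }, { 1, 2 }, { 1, 3 }, { 1, 4 }, { 2, 3 }, { 2, 4 }, { 3, 4 }, { 1, 2, 3 }, { 1, 2, 4 }, { 1, 3, 4 }, { 2, 3, 4 }, S }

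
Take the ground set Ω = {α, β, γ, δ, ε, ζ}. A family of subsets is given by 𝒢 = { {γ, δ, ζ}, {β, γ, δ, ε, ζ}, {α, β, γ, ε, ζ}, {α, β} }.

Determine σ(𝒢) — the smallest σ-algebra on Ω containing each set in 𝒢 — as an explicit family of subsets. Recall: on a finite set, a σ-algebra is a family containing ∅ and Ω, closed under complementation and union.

Take S₀ = 𝒢 ∪ {∅, Ω} = { ∅, {α, β}, {γ, δ, ζ}, {α, β, γ, ε, ζ}, {β, γ, δ, ε, ζ}, Ω }.
Iteration 1 (5 new):
  {α}  = Ω∖{β, γ, δ, ε, ζ}
  {δ}  = Ω∖{α, β, γ, ε, ζ}
  {α, β, ε}  = Ω∖{γ, δ, ζ}
  {γ, δ, ε, ζ}  = Ω∖{α, β}
  {α, β, γ, δ, ζ}  = {α, β} ∪ {γ, δ, ζ}
  — 11 sets.
Iteration 2. New:
  {ε}  = Ω∖{α, β, γ, δ, ζ}
  {α, δ}  = {δ} ∪ {α}
  {α, β, δ}  = {α, β} ∪ {δ}
  {α, β, δ, ε}  = {α, β, ε} ∪ {δ}
  {α, γ, δ, ζ}  = {γ, δ, ζ} ∪ {α}
  {α, γ, δ, ε, ζ}  = {γ, δ, ε, ζ} ∪ {α}
  — 17 sets.
Iteration 3 adds 8:
  {β}  = Ω∖{α, γ, δ, ε, ζ}
  {α, ε}  = {α} ∪ {ε}
  {β, ε}  = Ω∖{α, γ, δ, ζ}
  {γ, ζ}  = Ω∖{α, β, δ, ε}
  {δ, ε}  = {δ} ∪ {ε}
  {α, δ, ε}  = {α, δ} ∪ {ε}
  {γ, ε, ζ}  = Ω∖{α, β, δ}
  {β, γ, ε, ζ}  = Ω∖{α, δ}
  — 25 sets.
Iteration 4: 7 new —
  {β, δ}  = {β} ∪ {δ}
  {α, γ, ζ}  = {γ, ζ} ∪ {α}
  {β, γ, ζ}  = Ω∖{α, δ, ε}
  {β, δ, ε}  = {β, ε} ∪ {δ, ε}
  {α, β, γ, ζ}  = Ω∖{δ, ε}
  {α, γ, ε, ζ}  = {γ, ζ} ∪ {α, ε}
  {β, γ, δ, ζ}  = Ω∖{α, ε}
  — 32 sets.
Iteration 5: closed — nothing new.

σ(𝒢) = { ∅, {α}, {β}, {δ}, {ε}, {α, β}, {α, δ}, {α, ε}, {β, δ}, {β, ε}, {γ, ζ}, {δ, ε}, {α, β, δ}, {α, β, ε}, {α, γ, ζ}, {α, δ, ε}, {β, γ, ζ}, {β, δ, ε}, {γ, δ, ζ}, {γ, ε, ζ}, {α, β, γ, ζ}, {α, β, δ, ε}, {α, γ, δ, ζ}, {α, γ, ε, ζ}, {β, γ, δ, ζ}, {β, γ, ε, ζ}, {γ, δ, ε, ζ}, {α, β, γ, δ, ζ}, {α, β, γ, ε, ζ}, {α, γ, δ, ε, ζ}, {β, γ, δ, ε, ζ}, Ω }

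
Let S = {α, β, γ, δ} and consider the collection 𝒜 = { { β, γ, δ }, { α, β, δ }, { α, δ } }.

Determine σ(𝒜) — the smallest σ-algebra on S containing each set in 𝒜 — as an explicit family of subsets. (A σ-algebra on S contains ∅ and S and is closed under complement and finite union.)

σ(𝒜) = { {  }, { α }, { β }, { γ }, { δ }, { α, β }, { α, γ }, { α, δ }, { β, γ }, { β, δ }, { γ, δ }, { α, β, γ }, { α, β, δ }, { α, γ, δ }, { β, γ, δ }, S }

Derivation:
Begin from { {  }, { α, δ }, { α, β, δ }, { β, γ, δ }, S } (that is, 𝒜 plus ∅ and S).
Iteration 1: 3 new —
  { α }  = complement { β, γ, δ }
  { γ }  = complement { α, β, δ }
  { β, γ }  = complement { α, δ }
  [8 total]
Iteration 2 adds 3:
  { α, γ }  = { γ } ∪ { α }
  { α, β, γ }  = { β, γ } ∪ { α }
  { α, γ, δ }  = { γ } ∪ { α, δ }
  [11 total]
Iteration 3: +3 →
  { β }  = complement { α, γ, δ }
  { δ }  = complement { α, β, γ }
  { β, δ }  = complement { α, γ }
  [14 total]
Iteration 4: 2 new —
  { α, β }  = { β } ∪ { α }
  { γ, δ }  = { γ } ∪ { δ }
  [16 total]
Iteration 5: stable.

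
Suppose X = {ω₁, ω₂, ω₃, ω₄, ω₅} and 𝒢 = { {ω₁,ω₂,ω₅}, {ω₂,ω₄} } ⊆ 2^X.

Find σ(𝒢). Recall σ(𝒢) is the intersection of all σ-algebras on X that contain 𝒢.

σ(𝒢) (16 sets): { {}, {ω₂}, {ω₃}, {ω₄}, {ω₁,ω₅}, {ω₂,ω₃}, {ω₂,ω₄}, {ω₃,ω₄}, {ω₁,ω₂,ω₅}, {ω₁,ω₃,ω₅}, {ω₁,ω₄,ω₅}, {ω₂,ω₃,ω₄}, {ω₁,ω₂,ω₃,ω₅}, {ω₁,ω₂,ω₄,ω₅}, {ω₁,ω₃,ω₄,ω₅}, X }

Trace:
Begin from { {}, {ω₂,ω₄}, {ω₁,ω₂,ω₅}, X } (that is, 𝒢 plus ∅ and X).
Round 1: 3 new —
  {ω₃,ω₄}  = complement {ω₁,ω₂,ω₅}
  {ω₁,ω₃,ω₅}  = complement {ω₂,ω₄}
  {ω₁,ω₂,ω₄,ω₅}  = {ω₁,ω₂,ω₅} ∪ {ω₂,ω₄}
  (now 7)
Round 2: +4 →
  {ω₃}  = complement {ω₁,ω₂,ω₄,ω₅}
  {ω₂,ω₃,ω₄}  = {ω₃,ω₄} ∪ {ω₂,ω₄}
  {ω₁,ω₂,ω₃,ω₅}  = {ω₁,ω₂,ω₅} ∪ {ω₁,ω₃,ω₅}
  {ω₁,ω₃,ω₄,ω₅}  = {ω₃,ω₄} ∪ {ω₁,ω₃,ω₅}
  (now 11)
Round 3 adds 3:
  {ω₂}  = complement {ω₁,ω₃,ω₄,ω₅}
  {ω₄}  = complement {ω₁,ω₂,ω₃,ω₅}
  {ω₁,ω₅}  = complement {ω₂,ω₃,ω₄}
  (now 14)
Round 4 adds 2:
  {ω₂,ω₃}  = {ω₃} ∪ {ω₂}
  {ω₁,ω₄,ω₅}  = {ω₁,ω₅} ∪ {ω₄}
  (now 16)
Round 5: no new sets; the family is a σ-algebra.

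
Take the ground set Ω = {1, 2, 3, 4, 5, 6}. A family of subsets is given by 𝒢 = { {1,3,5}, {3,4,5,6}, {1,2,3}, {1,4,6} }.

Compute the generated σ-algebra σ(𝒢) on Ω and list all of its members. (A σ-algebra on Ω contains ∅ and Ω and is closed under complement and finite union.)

σ(𝒢) (32 sets): { {}, {1}, {2}, {3}, {5}, {1,2}, {1,3}, {1,5}, {2,3}, {2,5}, {3,5}, {4,6}, {1,2,3}, {1,2,5}, {1,3,5}, {1,4,6}, {2,3,5}, {2,4,6}, {3,4,6}, {4,5,6}, {1,2,3,5}, {1,2,4,6}, {1,3,4,6}, {1,4,5,6}, {2,3,4,6}, {2,4,5,6}, {3,4,5,6}, {1,2,3,4,6}, {1,2,4,5,6}, {1,3,4,5,6}, {2,3,4,5,6}, Ω }

Derivation:
Take S₀ = 𝒢 ∪ {∅, Ω} = { {}, {1,2,3}, {1,3,5}, {1,4,6}, {3,4,5,6}, Ω }.
Iteration 1: 7 new —
  {1,2}  = ᶜ of {3,4,5,6}
  {2,3,5}  = ᶜ of {1,4,6}
  {2,4,6}  = ᶜ of {1,3,5}
  {4,5,6}  = ᶜ of {1,2,3}
  {1,2,3,5}  = {1,2,3} ∪ {1,3,5}
  {1,2,3,4,6}  = {1,2,3} ∪ {1,4,6}
  {1,3,4,5,6}  = {3,4,5,6} ∪ {1,3,5}
  (now 13)
Iteration 2. New:
  {2}  = ᶜ of {1,3,4,5,6}
  {5}  = ᶜ of {1,2,3,4,6}
  {4,6}  = ᶜ of {1,2,3,5}
  {1,2,4,6}  = {2,4,6} ∪ {1,2}
  {1,4,5,6}  = {1,4,6} ∪ {4,5,6}
  {2,4,5,6}  = {2,4,6} ∪ {4,5,6}
  {1,2,4,5,6}  = {1,2} ∪ {4,5,6}
  {2,3,4,5,6}  = {2,4,6} ∪ {3,4,5,6}
  (now 21)
Iteration 3: +7 →
  {1}  = ᶜ of {2,3,4,5,6}
  {3}  = ᶜ of {1,2,4,5,6}
  {1,3}  = ᶜ of {2,4,5,6}
  {2,3}  = ᶜ of {1,4,5,6}
  {2,5}  = {2} ∪ {5}
  {3,5}  = ᶜ of {1,2,4,6}
  {1,2,5}  = {1,2} ∪ {5}
  (now 28)
Iteration 4. New:
  {1,5}  = {5} ∪ {1}
  {3,4,6}  = ᶜ of {1,2,5}
  {1,3,4,6}  = ᶜ of {2,5}
  {2,3,4,6}  = {2,4,6} ∪ {3}
  (now 32)
Iteration 5 adds nothing — fixpoint reached.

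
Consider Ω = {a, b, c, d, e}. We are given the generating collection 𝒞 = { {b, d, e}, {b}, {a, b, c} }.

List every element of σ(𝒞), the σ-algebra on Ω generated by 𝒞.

σ(𝒞) = { {}, {b}, {a, c}, {d, e}, {a, b, c}, {b, d, e}, {a, c, d, e}, Ω }

Derivation:
Seed the family with 𝒞 together with ∅ and Ω: { {}, {b}, {a, b, c}, {b, d, e}, Ω }.
Round 1: 3 new —
  {a, c}  = Ω∖{b, d, e}
  {d, e}  = Ω∖{a, b, c}
  {a, c, d, e}  = Ω∖{b}
  |family| = 8
Round 2: stable.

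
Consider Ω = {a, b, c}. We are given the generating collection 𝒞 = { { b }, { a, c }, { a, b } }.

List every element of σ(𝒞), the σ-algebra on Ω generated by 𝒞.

Initial family (5 sets): { {  }, { b }, { a, b }, { a, c }, Ω }.
Step 1: +1 →
  { c }  = complement { a, b }
Step 2: 1 new —
  { b, c }  = { c } ∪ { b }
Step 3: 1 new —
  { a }  = complement { b, c }
Step 4: stable.

σ(𝒞) = { {  }, { a }, { b }, { c }, { a, b }, { a, c }, { b, c }, Ω }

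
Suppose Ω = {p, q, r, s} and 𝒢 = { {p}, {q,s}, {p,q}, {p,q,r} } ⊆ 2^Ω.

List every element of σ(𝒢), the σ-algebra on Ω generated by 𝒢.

σ(𝒢) (16 sets): { ∅, {p}, {q}, {r}, {s}, {p,q}, {p,r}, {p,s}, {q,r}, {q,s}, {r,s}, {p,q,r}, {p,q,s}, {p,r,s}, {q,r,s}, Ω }

Trace:
Start: 𝒢 ∪ {∅, Ω} = { ∅, {p}, {p,q}, {q,s}, {p,q,r}, Ω }.
Pass 1 (5 new):
  {s}  = {p,q,r}ᶜ
  {p,r}  = {q,s}ᶜ
  {r,s}  = {p,q}ᶜ
  {p,q,s}  = {p,q} ∪ {q,s}
  {q,r,s}  = {p}ᶜ
  [11 total]
Pass 2: +3 →
  {r}  = {p,q,s}ᶜ
  {p,s}  = {s} ∪ {p}
  {p,r,s}  = {r,s} ∪ {p,r}
  [14 total]
Pass 3: +2 →
  {q}  = {p,r,s}ᶜ
  {q,r}  = {p,s}ᶜ
  [16 total]
Pass 4: closed — nothing new.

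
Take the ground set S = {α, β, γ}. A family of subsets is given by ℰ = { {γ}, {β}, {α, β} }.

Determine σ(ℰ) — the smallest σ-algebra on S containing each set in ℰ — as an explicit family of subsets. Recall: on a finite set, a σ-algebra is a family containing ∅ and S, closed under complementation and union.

Answer: σ(ℰ) = { {}, {α}, {β}, {γ}, {α, β}, {α, γ}, {β, γ}, S }

Check:
Begin from { {}, {β}, {γ}, {α, β}, S } (that is, ℰ plus ∅ and S).
Iteration 1 (2 new):
  {α, γ}  = complement {β}
  {β, γ}  = {γ} ∪ {β}
  [7 total]
Iteration 2 adds 1:
  {α}  = complement {β, γ}
  [8 total]
Iteration 3: closed — nothing new.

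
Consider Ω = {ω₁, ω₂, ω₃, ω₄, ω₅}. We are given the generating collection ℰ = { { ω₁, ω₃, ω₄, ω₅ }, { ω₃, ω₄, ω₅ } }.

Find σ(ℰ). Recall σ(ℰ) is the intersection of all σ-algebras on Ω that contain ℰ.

|σ(ℰ)| = 8.  σ(ℰ) = { ∅, { ω₁ }, { ω₂ }, { ω₁, ω₂ }, { ω₃, ω₄, ω₅ }, { ω₁, ω₃, ω₄, ω₅ }, { ω₂, ω₃, ω₄, ω₅ }, Ω }

Working:
Initial family (4 sets): { ∅, { ω₃, ω₄, ω₅ }, { ω₁, ω₃, ω₄, ω₅ }, Ω }.
Round 1 adds 2:
  { ω₂ }  = Ω∖{ ω₁, ω₃, ω₄, ω₅ }
  { ω₁, ω₂ }  = Ω∖{ ω₃, ω₄, ω₅ }
  — 6 sets.
Round 2. New:
  { ω₂, ω₃, ω₄, ω₅ }  = { ω₃, ω₄, ω₅ } ∪ { ω₂ }
  — 7 sets.
Round 3 adds 1:
  { ω₁ }  = Ω∖{ ω₂, ω₃, ω₄, ω₅ }
  — 8 sets.
Round 4: closed — nothing new.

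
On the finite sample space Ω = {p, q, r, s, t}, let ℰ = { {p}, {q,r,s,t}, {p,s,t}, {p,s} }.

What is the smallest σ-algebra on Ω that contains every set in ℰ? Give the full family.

Take S₀ = ℰ ∪ {∅, Ω} = { {}, {p}, {p,s}, {p,s,t}, {q,r,s,t}, Ω }.
Step 1. New:
  {q,r}  = ᶜ of {p,s,t}
  {q,r,t}  = ᶜ of {p,s}
  — 8 sets.
Step 2: 3 new —
  {p,q,r}  = {q,r} ∪ {p}
  {p,q,r,s}  = {p,s} ∪ {q,r}
  {p,q,r,t}  = {q,r,t} ∪ {p}
  — 11 sets.
Step 3 (3 new):
  {s}  = ᶜ of {p,q,r,t}
  {t}  = ᶜ of {p,q,r,s}
  {s,t}  = ᶜ of {p,q,r}
  — 14 sets.
Step 4 (2 new):
  {p,t}  = {t} ∪ {p}
  {q,r,s}  = {q,r} ∪ {s}
  — 16 sets.
Step 5 adds nothing — fixpoint reached.

σ(ℰ) = { {}, {p}, {s}, {t}, {p,s}, {p,t}, {q,r}, {s,t}, {p,q,r}, {p,s,t}, {q,r,s}, {q,r,t}, {p,q,r,s}, {p,q,r,t}, {q,r,s,t}, Ω }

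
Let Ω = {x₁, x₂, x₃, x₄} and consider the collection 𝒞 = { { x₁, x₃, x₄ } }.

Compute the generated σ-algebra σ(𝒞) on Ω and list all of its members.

Initial family (3 sets): { {}, { x₁, x₃, x₄ }, Ω }.
Step 1: 1 new —
  { x₂ }  = Ω∖{ x₁, x₃, x₄ }
  — 4 sets.
After Step 2 the family is unchanged; done.

σ(𝒞) = { {}, { x₂ }, { x₁, x₃, x₄ }, Ω }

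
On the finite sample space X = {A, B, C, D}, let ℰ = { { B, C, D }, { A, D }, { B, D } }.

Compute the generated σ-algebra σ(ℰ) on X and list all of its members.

Seed the family with ℰ together with ∅ and X: { {  }, { A, D }, { B, D }, { B, C, D }, X }.
Pass 1: +4 →
  { A }  = { B, C, D }ᶜ
  { A, C }  = { B, D }ᶜ
  { B, C }  = { A, D }ᶜ
  { A, B, D }  = { A, D } ∪ { B, D }
  |family| = 9
Pass 2: 3 new —
  { C }  = { A, B, D }ᶜ
  { A, B, C }  = { B, C } ∪ { A, C }
  { A, C, D }  = { A, D } ∪ { A, C }
  |family| = 12
Pass 3 adds 2:
  { B }  = { A, C, D }ᶜ
  { D }  = { A, B, C }ᶜ
  |family| = 14
Pass 4 (2 new):
  { A, B }  = { B } ∪ { A }
  { C, D }  = { C } ∪ { D }
  |family| = 16
Pass 5: no new sets; the family is a σ-algebra.

σ(ℰ) = { {  }, { A }, { B }, { C }, { D }, { A, B }, { A, C }, { A, D }, { B, C }, { B, D }, { C, D }, { A, B, C }, { A, B, D }, { A, C, D }, { B, C, D }, X }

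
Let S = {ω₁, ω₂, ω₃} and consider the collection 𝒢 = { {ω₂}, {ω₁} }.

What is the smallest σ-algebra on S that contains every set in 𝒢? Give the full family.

Start: 𝒢 ∪ {∅, S} = { ∅, {ω₁}, {ω₂}, S }.
Step 1 adds 3:
  {ω₁, ω₂}  = {ω₂} ∪ {ω₁}
  {ω₁, ω₃}  = S∖{ω₂}
  {ω₂, ω₃}  = S∖{ω₁}
  [7 total]
Step 2: 1 new —
  {ω₃}  = S∖{ω₁, ω₂}
  [8 total]
Step 3: already closed under ᶜ and ∪.

Therefore σ(𝒢) = { ∅, {ω₁}, {ω₂}, {ω₃}, {ω₁, ω₂}, {ω₁, ω₃}, {ω₂, ω₃}, S } (|σ(𝒢)| = 8).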